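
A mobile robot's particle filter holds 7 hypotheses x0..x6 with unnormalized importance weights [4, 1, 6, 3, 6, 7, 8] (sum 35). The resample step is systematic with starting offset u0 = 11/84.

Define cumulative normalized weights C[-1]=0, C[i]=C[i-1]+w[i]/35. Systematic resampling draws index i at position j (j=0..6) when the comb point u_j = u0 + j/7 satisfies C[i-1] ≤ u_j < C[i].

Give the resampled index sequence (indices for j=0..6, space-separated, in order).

C = [4/35, 1/7, 11/35, 2/5, 4/7, 27/35, 1]
j=0: u_0=11/84 ∈ [4/35, 1/7) → index 1
j=1: u_1=23/84 ∈ [1/7, 11/35) → index 2
j=2: u_2=5/12 ∈ [2/5, 4/7) → index 4
j=3: u_3=47/84 ∈ [2/5, 4/7) → index 4
j=4: u_4=59/84 ∈ [4/7, 27/35) → index 5
j=5: u_5=71/84 ∈ [27/35, 1) → index 6
j=6: u_6=83/84 ∈ [27/35, 1) → index 6

1 2 4 4 5 6 6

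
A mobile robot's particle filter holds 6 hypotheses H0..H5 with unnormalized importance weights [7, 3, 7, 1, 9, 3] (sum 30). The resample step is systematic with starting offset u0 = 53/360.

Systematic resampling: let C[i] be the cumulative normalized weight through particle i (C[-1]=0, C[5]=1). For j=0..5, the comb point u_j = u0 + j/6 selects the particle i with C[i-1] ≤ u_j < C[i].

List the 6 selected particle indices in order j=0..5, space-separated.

0 1 2 4 4 5

C = [7/30, 1/3, 17/30, 3/5, 9/10, 1]
j=0: u_0=53/360 ∈ [0, 7/30) → index 0
j=1: u_1=113/360 ∈ [7/30, 1/3) → index 1
j=2: u_2=173/360 ∈ [1/3, 17/30) → index 2
j=3: u_3=233/360 ∈ [3/5, 9/10) → index 4
j=4: u_4=293/360 ∈ [3/5, 9/10) → index 4
j=5: u_5=353/360 ∈ [9/10, 1) → index 5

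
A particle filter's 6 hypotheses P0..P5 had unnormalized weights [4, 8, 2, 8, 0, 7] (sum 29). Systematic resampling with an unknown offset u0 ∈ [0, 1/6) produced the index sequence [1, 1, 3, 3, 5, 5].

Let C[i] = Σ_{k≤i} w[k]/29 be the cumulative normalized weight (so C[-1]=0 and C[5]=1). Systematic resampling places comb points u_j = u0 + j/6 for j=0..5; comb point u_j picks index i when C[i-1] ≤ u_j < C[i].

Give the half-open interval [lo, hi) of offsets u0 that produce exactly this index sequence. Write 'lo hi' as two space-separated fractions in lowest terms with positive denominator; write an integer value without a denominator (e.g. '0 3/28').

13/87 1/6

C = [4/29, 12/29, 14/29, 22/29, 22/29, 1]
j=0 picked index 1: u0 ∈ [4/29, 12/29)
j=1 picked index 1: u0 ∈ [-5/174, 43/174)
j=2 picked index 3: u0 ∈ [13/87, 37/87)
j=3 picked index 3: u0 ∈ [-1/58, 15/58)
j=4 picked index 5: u0 ∈ [8/87, 1/3)
j=5 picked index 5: u0 ∈ [-13/174, 1/6)
intersection: [13/87, 1/6)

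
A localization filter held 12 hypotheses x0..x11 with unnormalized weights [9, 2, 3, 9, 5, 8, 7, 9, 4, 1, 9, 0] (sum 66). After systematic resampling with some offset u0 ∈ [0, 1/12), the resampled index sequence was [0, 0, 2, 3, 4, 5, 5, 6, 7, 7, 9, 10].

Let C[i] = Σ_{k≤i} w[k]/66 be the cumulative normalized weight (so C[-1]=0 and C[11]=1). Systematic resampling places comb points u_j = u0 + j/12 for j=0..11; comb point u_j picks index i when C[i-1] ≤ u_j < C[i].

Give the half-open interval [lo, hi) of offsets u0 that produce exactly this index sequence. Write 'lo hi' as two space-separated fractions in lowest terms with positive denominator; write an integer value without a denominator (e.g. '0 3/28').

C = [3/22, 1/6, 7/33, 23/66, 14/33, 6/11, 43/66, 26/33, 28/33, 19/22, 1, 1]
j=0 picked index 0: u0 ∈ [0, 3/22)
j=1 picked index 0: u0 ∈ [-1/12, 7/132)
j=2 picked index 2: u0 ∈ [0, 1/22)
j=3 picked index 3: u0 ∈ [-5/132, 13/132)
j=4 picked index 4: u0 ∈ [1/66, 1/11)
j=5 picked index 5: u0 ∈ [1/132, 17/132)
j=6 picked index 5: u0 ∈ [-5/66, 1/22)
j=7 picked index 6: u0 ∈ [-5/132, 3/44)
j=8 picked index 7: u0 ∈ [-1/66, 4/33)
j=9 picked index 7: u0 ∈ [-13/132, 5/132)
j=10 picked index 9: u0 ∈ [1/66, 1/33)
j=11 picked index 10: u0 ∈ [-7/132, 1/12)
intersection: [1/66, 1/33)

1/66 1/33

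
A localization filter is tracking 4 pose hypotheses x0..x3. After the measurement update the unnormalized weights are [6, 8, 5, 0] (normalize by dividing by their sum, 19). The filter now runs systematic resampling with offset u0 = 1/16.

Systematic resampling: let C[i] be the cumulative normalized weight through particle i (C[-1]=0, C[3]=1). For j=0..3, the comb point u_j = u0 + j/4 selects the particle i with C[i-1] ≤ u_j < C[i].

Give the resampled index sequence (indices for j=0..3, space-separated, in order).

C = [6/19, 14/19, 1, 1]
j=0: u_0=1/16 ∈ [0, 6/19) → index 0
j=1: u_1=5/16 ∈ [0, 6/19) → index 0
j=2: u_2=9/16 ∈ [6/19, 14/19) → index 1
j=3: u_3=13/16 ∈ [14/19, 1) → index 2

0 0 1 2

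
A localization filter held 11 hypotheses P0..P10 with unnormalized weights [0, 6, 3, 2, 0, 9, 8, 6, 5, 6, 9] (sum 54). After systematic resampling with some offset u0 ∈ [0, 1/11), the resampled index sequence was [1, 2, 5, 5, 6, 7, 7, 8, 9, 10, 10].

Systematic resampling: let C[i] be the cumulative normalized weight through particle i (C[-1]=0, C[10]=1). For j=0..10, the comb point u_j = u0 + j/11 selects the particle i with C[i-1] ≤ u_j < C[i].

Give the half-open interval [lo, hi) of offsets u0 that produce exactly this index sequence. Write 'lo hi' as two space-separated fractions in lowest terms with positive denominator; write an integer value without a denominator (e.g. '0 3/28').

19/297 5/66

C = [0, 1/9, 1/6, 11/54, 11/54, 10/27, 14/27, 17/27, 13/18, 5/6, 1]
j=0 picked index 1: u0 ∈ [0, 1/9)
j=1 picked index 2: u0 ∈ [2/99, 5/66)
j=2 picked index 5: u0 ∈ [13/594, 56/297)
j=3 picked index 5: u0 ∈ [-41/594, 29/297)
j=4 picked index 6: u0 ∈ [2/297, 46/297)
j=5 picked index 7: u0 ∈ [19/297, 52/297)
j=6 picked index 7: u0 ∈ [-8/297, 25/297)
j=7 picked index 8: u0 ∈ [-2/297, 17/198)
j=8 picked index 9: u0 ∈ [-1/198, 7/66)
j=9 picked index 10: u0 ∈ [1/66, 2/11)
j=10 picked index 10: u0 ∈ [-5/66, 1/11)
intersection: [19/297, 5/66)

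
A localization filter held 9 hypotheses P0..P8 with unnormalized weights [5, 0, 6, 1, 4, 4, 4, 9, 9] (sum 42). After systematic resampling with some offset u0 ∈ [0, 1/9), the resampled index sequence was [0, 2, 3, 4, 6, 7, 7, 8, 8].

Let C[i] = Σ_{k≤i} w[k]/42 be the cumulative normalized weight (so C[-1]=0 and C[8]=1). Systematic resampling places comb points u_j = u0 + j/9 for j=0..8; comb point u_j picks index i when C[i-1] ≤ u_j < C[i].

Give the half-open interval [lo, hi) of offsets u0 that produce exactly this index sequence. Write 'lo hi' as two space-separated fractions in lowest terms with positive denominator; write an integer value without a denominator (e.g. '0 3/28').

C = [5/42, 5/42, 11/42, 2/7, 8/21, 10/21, 4/7, 11/14, 1]
j=0 picked index 0: u0 ∈ [0, 5/42)
j=1 picked index 2: u0 ∈ [1/126, 19/126)
j=2 picked index 3: u0 ∈ [5/126, 4/63)
j=3 picked index 4: u0 ∈ [-1/21, 1/21)
j=4 picked index 6: u0 ∈ [2/63, 8/63)
j=5 picked index 7: u0 ∈ [1/63, 29/126)
j=6 picked index 7: u0 ∈ [-2/21, 5/42)
j=7 picked index 8: u0 ∈ [1/126, 2/9)
j=8 picked index 8: u0 ∈ [-13/126, 1/9)
intersection: [5/126, 1/21)

5/126 1/21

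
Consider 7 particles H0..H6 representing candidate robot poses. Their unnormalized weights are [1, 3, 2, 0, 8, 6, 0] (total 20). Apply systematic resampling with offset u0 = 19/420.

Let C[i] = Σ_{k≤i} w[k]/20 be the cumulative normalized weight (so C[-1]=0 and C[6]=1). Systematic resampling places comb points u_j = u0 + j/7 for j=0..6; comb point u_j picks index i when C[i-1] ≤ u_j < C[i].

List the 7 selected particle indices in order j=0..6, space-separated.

0 1 4 4 4 5 5

C = [1/20, 1/5, 3/10, 3/10, 7/10, 1, 1]
j=0: u_0=19/420 ∈ [0, 1/20) → index 0
j=1: u_1=79/420 ∈ [1/20, 1/5) → index 1
j=2: u_2=139/420 ∈ [3/10, 7/10) → index 4
j=3: u_3=199/420 ∈ [3/10, 7/10) → index 4
j=4: u_4=37/60 ∈ [3/10, 7/10) → index 4
j=5: u_5=319/420 ∈ [7/10, 1) → index 5
j=6: u_6=379/420 ∈ [7/10, 1) → index 5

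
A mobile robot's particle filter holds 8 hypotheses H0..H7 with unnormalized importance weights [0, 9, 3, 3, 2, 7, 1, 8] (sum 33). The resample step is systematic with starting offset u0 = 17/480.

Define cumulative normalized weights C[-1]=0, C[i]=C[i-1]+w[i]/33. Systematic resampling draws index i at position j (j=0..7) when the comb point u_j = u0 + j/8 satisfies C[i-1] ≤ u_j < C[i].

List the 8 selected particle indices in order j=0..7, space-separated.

C = [0, 3/11, 4/11, 5/11, 17/33, 8/11, 25/33, 1]
j=0: u_0=17/480 ∈ [0, 3/11) → index 1
j=1: u_1=77/480 ∈ [0, 3/11) → index 1
j=2: u_2=137/480 ∈ [3/11, 4/11) → index 2
j=3: u_3=197/480 ∈ [4/11, 5/11) → index 3
j=4: u_4=257/480 ∈ [17/33, 8/11) → index 5
j=5: u_5=317/480 ∈ [17/33, 8/11) → index 5
j=6: u_6=377/480 ∈ [25/33, 1) → index 7
j=7: u_7=437/480 ∈ [25/33, 1) → index 7

1 1 2 3 5 5 7 7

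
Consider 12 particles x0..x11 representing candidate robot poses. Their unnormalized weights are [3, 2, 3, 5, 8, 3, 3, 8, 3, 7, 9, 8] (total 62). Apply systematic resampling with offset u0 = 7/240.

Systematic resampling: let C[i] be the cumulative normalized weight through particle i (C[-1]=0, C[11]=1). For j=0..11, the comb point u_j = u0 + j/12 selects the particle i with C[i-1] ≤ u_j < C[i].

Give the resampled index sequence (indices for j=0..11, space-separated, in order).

0 2 3 4 5 7 7 8 9 10 10 11

C = [3/62, 5/62, 4/31, 13/62, 21/62, 12/31, 27/62, 35/62, 19/31, 45/62, 27/31, 1]
j=0: u_0=7/240 ∈ [0, 3/62) → index 0
j=1: u_1=9/80 ∈ [5/62, 4/31) → index 2
j=2: u_2=47/240 ∈ [4/31, 13/62) → index 3
j=3: u_3=67/240 ∈ [13/62, 21/62) → index 4
j=4: u_4=29/80 ∈ [21/62, 12/31) → index 5
j=5: u_5=107/240 ∈ [27/62, 35/62) → index 7
j=6: u_6=127/240 ∈ [27/62, 35/62) → index 7
j=7: u_7=49/80 ∈ [35/62, 19/31) → index 8
j=8: u_8=167/240 ∈ [19/31, 45/62) → index 9
j=9: u_9=187/240 ∈ [45/62, 27/31) → index 10
j=10: u_10=69/80 ∈ [45/62, 27/31) → index 10
j=11: u_11=227/240 ∈ [27/31, 1) → index 11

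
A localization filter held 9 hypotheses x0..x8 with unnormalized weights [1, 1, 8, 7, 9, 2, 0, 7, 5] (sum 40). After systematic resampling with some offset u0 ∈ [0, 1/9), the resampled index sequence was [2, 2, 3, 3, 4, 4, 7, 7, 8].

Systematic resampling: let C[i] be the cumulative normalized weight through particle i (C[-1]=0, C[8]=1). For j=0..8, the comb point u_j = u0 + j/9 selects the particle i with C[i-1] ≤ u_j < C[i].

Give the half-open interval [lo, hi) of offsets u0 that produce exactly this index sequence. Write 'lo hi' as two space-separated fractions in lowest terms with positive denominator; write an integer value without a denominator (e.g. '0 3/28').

C = [1/40, 1/20, 1/4, 17/40, 13/20, 7/10, 7/10, 7/8, 1]
j=0 picked index 2: u0 ∈ [1/20, 1/4)
j=1 picked index 2: u0 ∈ [-11/180, 5/36)
j=2 picked index 3: u0 ∈ [1/36, 73/360)
j=3 picked index 3: u0 ∈ [-1/12, 11/120)
j=4 picked index 4: u0 ∈ [-7/360, 37/180)
j=5 picked index 4: u0 ∈ [-47/360, 17/180)
j=6 picked index 7: u0 ∈ [1/30, 5/24)
j=7 picked index 7: u0 ∈ [-7/90, 7/72)
j=8 picked index 8: u0 ∈ [-1/72, 1/9)
intersection: [1/20, 11/120)

1/20 11/120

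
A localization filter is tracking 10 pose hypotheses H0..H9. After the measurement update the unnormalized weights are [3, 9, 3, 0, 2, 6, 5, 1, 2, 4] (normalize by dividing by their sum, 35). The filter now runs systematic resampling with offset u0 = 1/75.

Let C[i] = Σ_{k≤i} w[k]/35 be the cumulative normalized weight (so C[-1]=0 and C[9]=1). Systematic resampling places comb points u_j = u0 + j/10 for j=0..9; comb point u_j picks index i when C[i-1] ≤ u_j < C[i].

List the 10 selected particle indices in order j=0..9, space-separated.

C = [3/35, 12/35, 3/7, 3/7, 17/35, 23/35, 4/5, 29/35, 31/35, 1]
j=0: u_0=1/75 ∈ [0, 3/35) → index 0
j=1: u_1=17/150 ∈ [3/35, 12/35) → index 1
j=2: u_2=16/75 ∈ [3/35, 12/35) → index 1
j=3: u_3=47/150 ∈ [3/35, 12/35) → index 1
j=4: u_4=31/75 ∈ [12/35, 3/7) → index 2
j=5: u_5=77/150 ∈ [17/35, 23/35) → index 5
j=6: u_6=46/75 ∈ [17/35, 23/35) → index 5
j=7: u_7=107/150 ∈ [23/35, 4/5) → index 6
j=8: u_8=61/75 ∈ [4/5, 29/35) → index 7
j=9: u_9=137/150 ∈ [31/35, 1) → index 9

0 1 1 1 2 5 5 6 7 9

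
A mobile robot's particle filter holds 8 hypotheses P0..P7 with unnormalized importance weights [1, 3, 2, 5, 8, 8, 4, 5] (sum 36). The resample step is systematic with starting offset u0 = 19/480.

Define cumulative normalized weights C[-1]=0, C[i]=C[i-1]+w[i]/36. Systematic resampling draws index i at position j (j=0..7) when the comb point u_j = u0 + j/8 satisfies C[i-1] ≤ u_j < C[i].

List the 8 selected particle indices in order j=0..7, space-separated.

C = [1/36, 1/9, 1/6, 11/36, 19/36, 3/4, 31/36, 1]
j=0: u_0=19/480 ∈ [1/36, 1/9) → index 1
j=1: u_1=79/480 ∈ [1/9, 1/6) → index 2
j=2: u_2=139/480 ∈ [1/6, 11/36) → index 3
j=3: u_3=199/480 ∈ [11/36, 19/36) → index 4
j=4: u_4=259/480 ∈ [19/36, 3/4) → index 5
j=5: u_5=319/480 ∈ [19/36, 3/4) → index 5
j=6: u_6=379/480 ∈ [3/4, 31/36) → index 6
j=7: u_7=439/480 ∈ [31/36, 1) → index 7

1 2 3 4 5 5 6 7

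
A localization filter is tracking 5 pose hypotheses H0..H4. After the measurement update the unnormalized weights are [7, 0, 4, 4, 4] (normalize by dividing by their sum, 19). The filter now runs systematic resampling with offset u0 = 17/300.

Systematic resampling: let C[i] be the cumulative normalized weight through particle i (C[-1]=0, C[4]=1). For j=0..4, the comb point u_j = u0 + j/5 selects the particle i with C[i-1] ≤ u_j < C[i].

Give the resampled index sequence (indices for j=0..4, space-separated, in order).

C = [7/19, 7/19, 11/19, 15/19, 1]
j=0: u_0=17/300 ∈ [0, 7/19) → index 0
j=1: u_1=77/300 ∈ [0, 7/19) → index 0
j=2: u_2=137/300 ∈ [7/19, 11/19) → index 2
j=3: u_3=197/300 ∈ [11/19, 15/19) → index 3
j=4: u_4=257/300 ∈ [15/19, 1) → index 4

0 0 2 3 4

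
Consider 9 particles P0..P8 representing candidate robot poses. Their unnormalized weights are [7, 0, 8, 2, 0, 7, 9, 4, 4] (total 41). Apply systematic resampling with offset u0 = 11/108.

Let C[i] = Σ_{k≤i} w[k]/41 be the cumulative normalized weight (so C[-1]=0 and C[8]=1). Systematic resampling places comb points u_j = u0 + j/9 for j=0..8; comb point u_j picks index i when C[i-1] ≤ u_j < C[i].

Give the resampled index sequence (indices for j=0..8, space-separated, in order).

0 2 2 5 5 6 6 7 8

C = [7/41, 7/41, 15/41, 17/41, 17/41, 24/41, 33/41, 37/41, 1]
j=0: u_0=11/108 ∈ [0, 7/41) → index 0
j=1: u_1=23/108 ∈ [7/41, 15/41) → index 2
j=2: u_2=35/108 ∈ [7/41, 15/41) → index 2
j=3: u_3=47/108 ∈ [17/41, 24/41) → index 5
j=4: u_4=59/108 ∈ [17/41, 24/41) → index 5
j=5: u_5=71/108 ∈ [24/41, 33/41) → index 6
j=6: u_6=83/108 ∈ [24/41, 33/41) → index 6
j=7: u_7=95/108 ∈ [33/41, 37/41) → index 7
j=8: u_8=107/108 ∈ [37/41, 1) → index 8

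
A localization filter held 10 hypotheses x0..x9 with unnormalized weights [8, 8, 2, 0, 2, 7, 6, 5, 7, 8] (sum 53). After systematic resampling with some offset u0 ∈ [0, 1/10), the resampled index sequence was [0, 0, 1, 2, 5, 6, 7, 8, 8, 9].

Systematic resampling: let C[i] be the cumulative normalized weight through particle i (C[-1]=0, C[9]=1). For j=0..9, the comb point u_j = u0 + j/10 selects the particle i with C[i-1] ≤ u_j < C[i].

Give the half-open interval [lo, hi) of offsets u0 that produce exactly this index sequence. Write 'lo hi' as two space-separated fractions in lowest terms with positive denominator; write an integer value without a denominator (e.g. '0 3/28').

C = [8/53, 16/53, 18/53, 18/53, 20/53, 27/53, 33/53, 38/53, 45/53, 1]
j=0 picked index 0: u0 ∈ [0, 8/53)
j=1 picked index 0: u0 ∈ [-1/10, 27/530)
j=2 picked index 1: u0 ∈ [-13/265, 27/265)
j=3 picked index 2: u0 ∈ [1/530, 21/530)
j=4 picked index 5: u0 ∈ [-6/265, 29/265)
j=5 picked index 6: u0 ∈ [1/106, 13/106)
j=6 picked index 7: u0 ∈ [6/265, 31/265)
j=7 picked index 8: u0 ∈ [9/530, 79/530)
j=8 picked index 8: u0 ∈ [-22/265, 13/265)
j=9 picked index 9: u0 ∈ [-27/530, 1/10)
intersection: [6/265, 21/530)

6/265 21/530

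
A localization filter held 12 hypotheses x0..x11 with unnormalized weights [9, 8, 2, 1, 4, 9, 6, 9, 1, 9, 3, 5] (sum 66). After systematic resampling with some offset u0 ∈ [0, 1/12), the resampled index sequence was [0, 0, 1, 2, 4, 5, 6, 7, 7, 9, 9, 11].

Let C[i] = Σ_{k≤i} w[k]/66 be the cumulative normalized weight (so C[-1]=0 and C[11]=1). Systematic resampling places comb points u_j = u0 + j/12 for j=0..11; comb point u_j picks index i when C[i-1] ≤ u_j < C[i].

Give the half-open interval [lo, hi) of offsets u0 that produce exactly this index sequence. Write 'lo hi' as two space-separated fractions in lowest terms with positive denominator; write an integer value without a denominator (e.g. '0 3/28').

1/132 1/33

C = [3/22, 17/66, 19/66, 10/33, 4/11, 1/2, 13/22, 8/11, 49/66, 29/33, 61/66, 1]
j=0 picked index 0: u0 ∈ [0, 3/22)
j=1 picked index 0: u0 ∈ [-1/12, 7/132)
j=2 picked index 1: u0 ∈ [-1/33, 1/11)
j=3 picked index 2: u0 ∈ [1/132, 5/132)
j=4 picked index 4: u0 ∈ [-1/33, 1/33)
j=5 picked index 5: u0 ∈ [-7/132, 1/12)
j=6 picked index 6: u0 ∈ [0, 1/11)
j=7 picked index 7: u0 ∈ [1/132, 19/132)
j=8 picked index 7: u0 ∈ [-5/66, 2/33)
j=9 picked index 9: u0 ∈ [-1/132, 17/132)
j=10 picked index 9: u0 ∈ [-1/11, 1/22)
j=11 picked index 11: u0 ∈ [1/132, 1/12)
intersection: [1/132, 1/33)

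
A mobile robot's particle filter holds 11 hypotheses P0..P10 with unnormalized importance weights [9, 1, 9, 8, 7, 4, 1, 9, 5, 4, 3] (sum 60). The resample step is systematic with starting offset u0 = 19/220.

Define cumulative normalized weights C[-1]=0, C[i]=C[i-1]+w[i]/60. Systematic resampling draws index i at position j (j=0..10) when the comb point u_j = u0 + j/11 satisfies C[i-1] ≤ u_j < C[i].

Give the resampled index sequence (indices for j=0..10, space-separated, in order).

0 2 2 3 4 4 5 7 8 9 10

C = [3/20, 1/6, 19/60, 9/20, 17/30, 19/30, 13/20, 4/5, 53/60, 19/20, 1]
j=0: u_0=19/220 ∈ [0, 3/20) → index 0
j=1: u_1=39/220 ∈ [1/6, 19/60) → index 2
j=2: u_2=59/220 ∈ [1/6, 19/60) → index 2
j=3: u_3=79/220 ∈ [19/60, 9/20) → index 3
j=4: u_4=9/20 ∈ [9/20, 17/30) → index 4
j=5: u_5=119/220 ∈ [9/20, 17/30) → index 4
j=6: u_6=139/220 ∈ [17/30, 19/30) → index 5
j=7: u_7=159/220 ∈ [13/20, 4/5) → index 7
j=8: u_8=179/220 ∈ [4/5, 53/60) → index 8
j=9: u_9=199/220 ∈ [53/60, 19/20) → index 9
j=10: u_10=219/220 ∈ [19/20, 1) → index 10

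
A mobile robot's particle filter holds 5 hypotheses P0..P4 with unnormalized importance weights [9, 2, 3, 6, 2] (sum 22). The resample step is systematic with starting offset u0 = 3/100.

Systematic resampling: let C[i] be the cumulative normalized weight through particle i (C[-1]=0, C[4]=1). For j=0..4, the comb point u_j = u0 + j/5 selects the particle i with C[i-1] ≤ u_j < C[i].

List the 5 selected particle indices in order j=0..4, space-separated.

C = [9/22, 1/2, 7/11, 10/11, 1]
j=0: u_0=3/100 ∈ [0, 9/22) → index 0
j=1: u_1=23/100 ∈ [0, 9/22) → index 0
j=2: u_2=43/100 ∈ [9/22, 1/2) → index 1
j=3: u_3=63/100 ∈ [1/2, 7/11) → index 2
j=4: u_4=83/100 ∈ [7/11, 10/11) → index 3

0 0 1 2 3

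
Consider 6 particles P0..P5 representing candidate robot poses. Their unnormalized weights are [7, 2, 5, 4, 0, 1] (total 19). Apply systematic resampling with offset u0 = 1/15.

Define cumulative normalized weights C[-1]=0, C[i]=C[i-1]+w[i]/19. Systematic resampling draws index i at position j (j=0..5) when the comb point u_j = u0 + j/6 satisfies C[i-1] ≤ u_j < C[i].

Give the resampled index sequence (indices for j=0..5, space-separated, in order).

C = [7/19, 9/19, 14/19, 18/19, 18/19, 1]
j=0: u_0=1/15 ∈ [0, 7/19) → index 0
j=1: u_1=7/30 ∈ [0, 7/19) → index 0
j=2: u_2=2/5 ∈ [7/19, 9/19) → index 1
j=3: u_3=17/30 ∈ [9/19, 14/19) → index 2
j=4: u_4=11/15 ∈ [9/19, 14/19) → index 2
j=5: u_5=9/10 ∈ [14/19, 18/19) → index 3

0 0 1 2 2 3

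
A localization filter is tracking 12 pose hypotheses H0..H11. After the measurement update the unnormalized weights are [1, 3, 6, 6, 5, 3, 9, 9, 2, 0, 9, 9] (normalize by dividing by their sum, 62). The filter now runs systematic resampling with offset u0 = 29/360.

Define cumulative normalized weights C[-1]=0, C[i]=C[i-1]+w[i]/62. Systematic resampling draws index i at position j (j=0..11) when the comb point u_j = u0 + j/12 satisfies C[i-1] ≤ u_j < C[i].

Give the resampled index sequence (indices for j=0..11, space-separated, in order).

C = [1/62, 2/31, 5/31, 8/31, 21/62, 12/31, 33/62, 21/31, 22/31, 22/31, 53/62, 1]
j=0: u_0=29/360 ∈ [2/31, 5/31) → index 2
j=1: u_1=59/360 ∈ [5/31, 8/31) → index 3
j=2: u_2=89/360 ∈ [5/31, 8/31) → index 3
j=3: u_3=119/360 ∈ [8/31, 21/62) → index 4
j=4: u_4=149/360 ∈ [12/31, 33/62) → index 6
j=5: u_5=179/360 ∈ [12/31, 33/62) → index 6
j=6: u_6=209/360 ∈ [33/62, 21/31) → index 7
j=7: u_7=239/360 ∈ [33/62, 21/31) → index 7
j=8: u_8=269/360 ∈ [22/31, 53/62) → index 10
j=9: u_9=299/360 ∈ [22/31, 53/62) → index 10
j=10: u_10=329/360 ∈ [53/62, 1) → index 11
j=11: u_11=359/360 ∈ [53/62, 1) → index 11

2 3 3 4 6 6 7 7 10 10 11 11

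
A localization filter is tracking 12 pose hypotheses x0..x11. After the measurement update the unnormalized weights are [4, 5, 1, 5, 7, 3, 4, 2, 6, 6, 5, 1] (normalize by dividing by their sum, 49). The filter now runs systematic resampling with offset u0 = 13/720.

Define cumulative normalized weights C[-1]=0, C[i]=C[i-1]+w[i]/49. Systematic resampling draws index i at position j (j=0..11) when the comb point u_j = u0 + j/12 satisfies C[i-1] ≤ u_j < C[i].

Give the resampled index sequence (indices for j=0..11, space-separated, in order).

C = [4/49, 9/49, 10/49, 15/49, 22/49, 25/49, 29/49, 31/49, 37/49, 43/49, 48/49, 1]
j=0: u_0=13/720 ∈ [0, 4/49) → index 0
j=1: u_1=73/720 ∈ [4/49, 9/49) → index 1
j=2: u_2=133/720 ∈ [9/49, 10/49) → index 2
j=3: u_3=193/720 ∈ [10/49, 15/49) → index 3
j=4: u_4=253/720 ∈ [15/49, 22/49) → index 4
j=5: u_5=313/720 ∈ [15/49, 22/49) → index 4
j=6: u_6=373/720 ∈ [25/49, 29/49) → index 6
j=7: u_7=433/720 ∈ [29/49, 31/49) → index 7
j=8: u_8=493/720 ∈ [31/49, 37/49) → index 8
j=9: u_9=553/720 ∈ [37/49, 43/49) → index 9
j=10: u_10=613/720 ∈ [37/49, 43/49) → index 9
j=11: u_11=673/720 ∈ [43/49, 48/49) → index 10

0 1 2 3 4 4 6 7 8 9 9 10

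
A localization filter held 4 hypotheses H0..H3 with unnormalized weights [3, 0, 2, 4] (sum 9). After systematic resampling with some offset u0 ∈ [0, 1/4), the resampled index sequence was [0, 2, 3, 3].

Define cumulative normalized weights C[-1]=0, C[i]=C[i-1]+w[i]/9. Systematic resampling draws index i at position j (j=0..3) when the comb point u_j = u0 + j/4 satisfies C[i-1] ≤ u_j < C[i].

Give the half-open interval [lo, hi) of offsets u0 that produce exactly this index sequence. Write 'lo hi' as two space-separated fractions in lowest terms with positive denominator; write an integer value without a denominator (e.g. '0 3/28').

C = [1/3, 1/3, 5/9, 1]
j=0 picked index 0: u0 ∈ [0, 1/3)
j=1 picked index 2: u0 ∈ [1/12, 11/36)
j=2 picked index 3: u0 ∈ [1/18, 1/2)
j=3 picked index 3: u0 ∈ [-7/36, 1/4)
intersection: [1/12, 1/4)

1/12 1/4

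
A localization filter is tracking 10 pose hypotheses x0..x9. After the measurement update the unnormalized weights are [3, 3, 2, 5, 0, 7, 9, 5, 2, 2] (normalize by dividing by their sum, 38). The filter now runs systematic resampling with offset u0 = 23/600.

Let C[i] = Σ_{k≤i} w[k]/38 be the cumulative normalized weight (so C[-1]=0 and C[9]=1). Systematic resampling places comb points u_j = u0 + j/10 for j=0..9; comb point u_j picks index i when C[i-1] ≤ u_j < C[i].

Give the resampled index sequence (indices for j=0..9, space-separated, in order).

C = [3/38, 3/19, 4/19, 13/38, 13/38, 10/19, 29/38, 17/19, 18/19, 1]
j=0: u_0=23/600 ∈ [0, 3/38) → index 0
j=1: u_1=83/600 ∈ [3/38, 3/19) → index 1
j=2: u_2=143/600 ∈ [4/19, 13/38) → index 3
j=3: u_3=203/600 ∈ [4/19, 13/38) → index 3
j=4: u_4=263/600 ∈ [13/38, 10/19) → index 5
j=5: u_5=323/600 ∈ [10/19, 29/38) → index 6
j=6: u_6=383/600 ∈ [10/19, 29/38) → index 6
j=7: u_7=443/600 ∈ [10/19, 29/38) → index 6
j=8: u_8=503/600 ∈ [29/38, 17/19) → index 7
j=9: u_9=563/600 ∈ [17/19, 18/19) → index 8

0 1 3 3 5 6 6 6 7 8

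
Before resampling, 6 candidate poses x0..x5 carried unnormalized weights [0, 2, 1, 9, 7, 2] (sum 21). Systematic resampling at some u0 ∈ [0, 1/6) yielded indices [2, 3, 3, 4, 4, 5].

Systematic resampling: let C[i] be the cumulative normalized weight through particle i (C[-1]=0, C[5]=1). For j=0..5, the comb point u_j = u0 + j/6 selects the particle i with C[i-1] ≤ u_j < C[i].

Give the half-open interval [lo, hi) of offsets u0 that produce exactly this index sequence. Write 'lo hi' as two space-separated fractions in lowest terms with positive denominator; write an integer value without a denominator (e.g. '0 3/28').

C = [0, 2/21, 1/7, 4/7, 19/21, 1]
j=0 picked index 2: u0 ∈ [2/21, 1/7)
j=1 picked index 3: u0 ∈ [-1/42, 17/42)
j=2 picked index 3: u0 ∈ [-4/21, 5/21)
j=3 picked index 4: u0 ∈ [1/14, 17/42)
j=4 picked index 4: u0 ∈ [-2/21, 5/21)
j=5 picked index 5: u0 ∈ [1/14, 1/6)
intersection: [2/21, 1/7)

2/21 1/7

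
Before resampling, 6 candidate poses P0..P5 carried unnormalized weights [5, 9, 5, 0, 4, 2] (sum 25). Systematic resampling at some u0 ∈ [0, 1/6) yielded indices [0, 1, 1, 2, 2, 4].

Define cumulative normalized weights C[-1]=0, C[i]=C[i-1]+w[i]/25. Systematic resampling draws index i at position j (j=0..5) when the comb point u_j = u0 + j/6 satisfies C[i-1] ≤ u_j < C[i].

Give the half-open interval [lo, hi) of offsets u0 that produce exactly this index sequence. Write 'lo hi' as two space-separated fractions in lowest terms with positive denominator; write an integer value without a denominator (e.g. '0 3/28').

3/50 13/150

C = [1/5, 14/25, 19/25, 19/25, 23/25, 1]
j=0 picked index 0: u0 ∈ [0, 1/5)
j=1 picked index 1: u0 ∈ [1/30, 59/150)
j=2 picked index 1: u0 ∈ [-2/15, 17/75)
j=3 picked index 2: u0 ∈ [3/50, 13/50)
j=4 picked index 2: u0 ∈ [-8/75, 7/75)
j=5 picked index 4: u0 ∈ [-11/150, 13/150)
intersection: [3/50, 13/150)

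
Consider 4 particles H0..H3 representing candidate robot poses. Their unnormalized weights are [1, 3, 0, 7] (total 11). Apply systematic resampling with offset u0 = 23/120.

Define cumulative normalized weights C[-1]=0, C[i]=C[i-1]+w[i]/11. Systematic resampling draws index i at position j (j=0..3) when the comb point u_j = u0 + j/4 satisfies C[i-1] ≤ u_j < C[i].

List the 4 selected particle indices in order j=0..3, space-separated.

C = [1/11, 4/11, 4/11, 1]
j=0: u_0=23/120 ∈ [1/11, 4/11) → index 1
j=1: u_1=53/120 ∈ [4/11, 1) → index 3
j=2: u_2=83/120 ∈ [4/11, 1) → index 3
j=3: u_3=113/120 ∈ [4/11, 1) → index 3

1 3 3 3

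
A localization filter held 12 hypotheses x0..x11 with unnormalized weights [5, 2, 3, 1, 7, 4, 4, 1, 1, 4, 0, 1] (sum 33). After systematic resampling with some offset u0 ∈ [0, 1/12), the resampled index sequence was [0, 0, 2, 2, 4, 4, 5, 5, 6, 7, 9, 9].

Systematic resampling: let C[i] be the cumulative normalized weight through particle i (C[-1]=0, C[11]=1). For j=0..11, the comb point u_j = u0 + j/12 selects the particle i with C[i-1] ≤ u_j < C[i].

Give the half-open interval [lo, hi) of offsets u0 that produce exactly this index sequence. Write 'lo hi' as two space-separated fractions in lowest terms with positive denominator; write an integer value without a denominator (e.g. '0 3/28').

C = [5/33, 7/33, 10/33, 1/3, 6/11, 2/3, 26/33, 9/11, 28/33, 32/33, 32/33, 1]
j=0 picked index 0: u0 ∈ [0, 5/33)
j=1 picked index 0: u0 ∈ [-1/12, 3/44)
j=2 picked index 2: u0 ∈ [1/22, 3/22)
j=3 picked index 2: u0 ∈ [-5/132, 7/132)
j=4 picked index 4: u0 ∈ [0, 7/33)
j=5 picked index 4: u0 ∈ [-1/12, 17/132)
j=6 picked index 5: u0 ∈ [1/22, 1/6)
j=7 picked index 5: u0 ∈ [-5/132, 1/12)
j=8 picked index 6: u0 ∈ [0, 4/33)
j=9 picked index 7: u0 ∈ [5/132, 3/44)
j=10 picked index 9: u0 ∈ [1/66, 3/22)
j=11 picked index 9: u0 ∈ [-3/44, 7/132)
intersection: [1/22, 7/132)

1/22 7/132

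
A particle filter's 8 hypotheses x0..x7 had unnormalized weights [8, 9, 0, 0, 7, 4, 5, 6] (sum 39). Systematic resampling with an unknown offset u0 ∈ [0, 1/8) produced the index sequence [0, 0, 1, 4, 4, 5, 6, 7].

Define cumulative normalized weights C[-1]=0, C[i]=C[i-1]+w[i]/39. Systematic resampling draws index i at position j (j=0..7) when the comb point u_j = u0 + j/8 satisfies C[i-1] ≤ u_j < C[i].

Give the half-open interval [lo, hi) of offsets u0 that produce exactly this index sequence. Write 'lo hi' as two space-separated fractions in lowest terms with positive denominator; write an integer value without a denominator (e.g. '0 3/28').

C = [8/39, 17/39, 17/39, 17/39, 8/13, 28/39, 11/13, 1]
j=0 picked index 0: u0 ∈ [0, 8/39)
j=1 picked index 0: u0 ∈ [-1/8, 25/312)
j=2 picked index 1: u0 ∈ [-7/156, 29/156)
j=3 picked index 4: u0 ∈ [19/312, 25/104)
j=4 picked index 4: u0 ∈ [-5/78, 3/26)
j=5 picked index 5: u0 ∈ [-1/104, 29/312)
j=6 picked index 6: u0 ∈ [-5/156, 5/52)
j=7 picked index 7: u0 ∈ [-3/104, 1/8)
intersection: [19/312, 25/312)

19/312 25/312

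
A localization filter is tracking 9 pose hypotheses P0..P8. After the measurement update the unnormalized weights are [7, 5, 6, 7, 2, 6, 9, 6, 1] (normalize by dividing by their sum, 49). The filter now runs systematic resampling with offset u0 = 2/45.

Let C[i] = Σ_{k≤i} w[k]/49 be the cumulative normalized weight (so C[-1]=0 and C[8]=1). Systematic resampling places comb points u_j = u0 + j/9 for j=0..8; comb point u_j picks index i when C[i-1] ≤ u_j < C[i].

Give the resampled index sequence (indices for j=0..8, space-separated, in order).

0 1 2 3 3 5 6 6 7

C = [1/7, 12/49, 18/49, 25/49, 27/49, 33/49, 6/7, 48/49, 1]
j=0: u_0=2/45 ∈ [0, 1/7) → index 0
j=1: u_1=7/45 ∈ [1/7, 12/49) → index 1
j=2: u_2=4/15 ∈ [12/49, 18/49) → index 2
j=3: u_3=17/45 ∈ [18/49, 25/49) → index 3
j=4: u_4=22/45 ∈ [18/49, 25/49) → index 3
j=5: u_5=3/5 ∈ [27/49, 33/49) → index 5
j=6: u_6=32/45 ∈ [33/49, 6/7) → index 6
j=7: u_7=37/45 ∈ [33/49, 6/7) → index 6
j=8: u_8=14/15 ∈ [6/7, 48/49) → index 7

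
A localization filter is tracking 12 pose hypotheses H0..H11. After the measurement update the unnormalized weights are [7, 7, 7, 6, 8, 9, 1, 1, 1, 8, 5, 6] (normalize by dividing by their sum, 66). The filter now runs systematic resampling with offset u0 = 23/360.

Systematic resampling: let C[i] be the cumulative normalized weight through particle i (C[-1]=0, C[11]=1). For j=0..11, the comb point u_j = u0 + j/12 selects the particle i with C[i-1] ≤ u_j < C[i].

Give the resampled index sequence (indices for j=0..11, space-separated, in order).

0 1 2 2 3 4 5 5 9 9 10 11

C = [7/66, 7/33, 7/22, 9/22, 35/66, 2/3, 15/22, 23/33, 47/66, 5/6, 10/11, 1]
j=0: u_0=23/360 ∈ [0, 7/66) → index 0
j=1: u_1=53/360 ∈ [7/66, 7/33) → index 1
j=2: u_2=83/360 ∈ [7/33, 7/22) → index 2
j=3: u_3=113/360 ∈ [7/33, 7/22) → index 2
j=4: u_4=143/360 ∈ [7/22, 9/22) → index 3
j=5: u_5=173/360 ∈ [9/22, 35/66) → index 4
j=6: u_6=203/360 ∈ [35/66, 2/3) → index 5
j=7: u_7=233/360 ∈ [35/66, 2/3) → index 5
j=8: u_8=263/360 ∈ [47/66, 5/6) → index 9
j=9: u_9=293/360 ∈ [47/66, 5/6) → index 9
j=10: u_10=323/360 ∈ [5/6, 10/11) → index 10
j=11: u_11=353/360 ∈ [10/11, 1) → index 11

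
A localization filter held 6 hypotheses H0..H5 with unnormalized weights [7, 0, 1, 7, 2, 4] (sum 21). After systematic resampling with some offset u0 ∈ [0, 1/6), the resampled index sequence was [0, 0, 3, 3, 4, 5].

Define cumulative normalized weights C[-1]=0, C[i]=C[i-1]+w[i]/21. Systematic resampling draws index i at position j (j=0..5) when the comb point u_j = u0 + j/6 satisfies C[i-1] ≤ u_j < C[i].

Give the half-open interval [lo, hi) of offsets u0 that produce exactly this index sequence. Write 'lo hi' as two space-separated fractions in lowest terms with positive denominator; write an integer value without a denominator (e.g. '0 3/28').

1/21 1/7

C = [1/3, 1/3, 8/21, 5/7, 17/21, 1]
j=0 picked index 0: u0 ∈ [0, 1/3)
j=1 picked index 0: u0 ∈ [-1/6, 1/6)
j=2 picked index 3: u0 ∈ [1/21, 8/21)
j=3 picked index 3: u0 ∈ [-5/42, 3/14)
j=4 picked index 4: u0 ∈ [1/21, 1/7)
j=5 picked index 5: u0 ∈ [-1/42, 1/6)
intersection: [1/21, 1/7)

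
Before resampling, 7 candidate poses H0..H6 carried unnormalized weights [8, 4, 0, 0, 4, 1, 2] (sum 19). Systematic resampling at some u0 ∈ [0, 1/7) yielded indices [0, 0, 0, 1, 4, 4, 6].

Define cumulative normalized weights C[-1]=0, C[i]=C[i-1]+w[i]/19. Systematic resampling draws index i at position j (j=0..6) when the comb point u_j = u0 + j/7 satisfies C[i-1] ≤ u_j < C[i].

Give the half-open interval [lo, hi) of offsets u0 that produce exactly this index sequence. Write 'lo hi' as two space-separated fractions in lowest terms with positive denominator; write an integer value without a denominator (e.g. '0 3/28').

8/133 17/133

C = [8/19, 12/19, 12/19, 12/19, 16/19, 17/19, 1]
j=0 picked index 0: u0 ∈ [0, 8/19)
j=1 picked index 0: u0 ∈ [-1/7, 37/133)
j=2 picked index 0: u0 ∈ [-2/7, 18/133)
j=3 picked index 1: u0 ∈ [-1/133, 27/133)
j=4 picked index 4: u0 ∈ [8/133, 36/133)
j=5 picked index 4: u0 ∈ [-11/133, 17/133)
j=6 picked index 6: u0 ∈ [5/133, 1/7)
intersection: [8/133, 17/133)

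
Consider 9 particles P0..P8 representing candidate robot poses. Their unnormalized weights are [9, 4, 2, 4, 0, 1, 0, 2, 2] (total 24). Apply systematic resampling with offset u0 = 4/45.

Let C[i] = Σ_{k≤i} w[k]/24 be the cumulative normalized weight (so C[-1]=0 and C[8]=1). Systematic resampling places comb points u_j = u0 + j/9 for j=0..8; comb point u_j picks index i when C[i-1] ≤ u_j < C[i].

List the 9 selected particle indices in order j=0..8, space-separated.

0 0 0 1 1 3 3 7 8

C = [3/8, 13/24, 5/8, 19/24, 19/24, 5/6, 5/6, 11/12, 1]
j=0: u_0=4/45 ∈ [0, 3/8) → index 0
j=1: u_1=1/5 ∈ [0, 3/8) → index 0
j=2: u_2=14/45 ∈ [0, 3/8) → index 0
j=3: u_3=19/45 ∈ [3/8, 13/24) → index 1
j=4: u_4=8/15 ∈ [3/8, 13/24) → index 1
j=5: u_5=29/45 ∈ [5/8, 19/24) → index 3
j=6: u_6=34/45 ∈ [5/8, 19/24) → index 3
j=7: u_7=13/15 ∈ [5/6, 11/12) → index 7
j=8: u_8=44/45 ∈ [11/12, 1) → index 8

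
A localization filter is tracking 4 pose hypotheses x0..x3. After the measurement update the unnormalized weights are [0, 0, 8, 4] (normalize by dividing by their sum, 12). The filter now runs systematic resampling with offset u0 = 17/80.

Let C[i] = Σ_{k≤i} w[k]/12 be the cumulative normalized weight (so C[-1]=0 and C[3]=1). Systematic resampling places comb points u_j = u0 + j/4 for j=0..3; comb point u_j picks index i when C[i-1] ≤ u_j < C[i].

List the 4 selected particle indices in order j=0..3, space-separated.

C = [0, 0, 2/3, 1]
j=0: u_0=17/80 ∈ [0, 2/3) → index 2
j=1: u_1=37/80 ∈ [0, 2/3) → index 2
j=2: u_2=57/80 ∈ [2/3, 1) → index 3
j=3: u_3=77/80 ∈ [2/3, 1) → index 3

2 2 3 3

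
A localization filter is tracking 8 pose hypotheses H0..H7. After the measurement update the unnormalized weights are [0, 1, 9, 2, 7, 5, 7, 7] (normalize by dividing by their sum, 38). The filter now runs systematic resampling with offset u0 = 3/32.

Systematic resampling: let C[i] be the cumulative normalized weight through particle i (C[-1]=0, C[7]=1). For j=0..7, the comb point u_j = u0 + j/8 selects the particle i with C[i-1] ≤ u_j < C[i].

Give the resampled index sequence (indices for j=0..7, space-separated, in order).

C = [0, 1/38, 5/19, 6/19, 1/2, 12/19, 31/38, 1]
j=0: u_0=3/32 ∈ [1/38, 5/19) → index 2
j=1: u_1=7/32 ∈ [1/38, 5/19) → index 2
j=2: u_2=11/32 ∈ [6/19, 1/2) → index 4
j=3: u_3=15/32 ∈ [6/19, 1/2) → index 4
j=4: u_4=19/32 ∈ [1/2, 12/19) → index 5
j=5: u_5=23/32 ∈ [12/19, 31/38) → index 6
j=6: u_6=27/32 ∈ [31/38, 1) → index 7
j=7: u_7=31/32 ∈ [31/38, 1) → index 7

2 2 4 4 5 6 7 7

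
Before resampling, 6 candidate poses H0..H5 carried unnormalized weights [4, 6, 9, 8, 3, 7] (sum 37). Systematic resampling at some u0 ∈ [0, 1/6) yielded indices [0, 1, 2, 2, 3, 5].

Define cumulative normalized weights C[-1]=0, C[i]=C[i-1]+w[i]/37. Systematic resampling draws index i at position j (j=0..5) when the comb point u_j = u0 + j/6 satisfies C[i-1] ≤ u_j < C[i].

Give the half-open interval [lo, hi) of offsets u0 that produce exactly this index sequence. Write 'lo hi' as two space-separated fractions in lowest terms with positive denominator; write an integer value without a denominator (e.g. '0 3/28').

0 1/74

C = [4/37, 10/37, 19/37, 27/37, 30/37, 1]
j=0 picked index 0: u0 ∈ [0, 4/37)
j=1 picked index 1: u0 ∈ [-13/222, 23/222)
j=2 picked index 2: u0 ∈ [-7/111, 20/111)
j=3 picked index 2: u0 ∈ [-17/74, 1/74)
j=4 picked index 3: u0 ∈ [-17/111, 7/111)
j=5 picked index 5: u0 ∈ [-5/222, 1/6)
intersection: [0, 1/74)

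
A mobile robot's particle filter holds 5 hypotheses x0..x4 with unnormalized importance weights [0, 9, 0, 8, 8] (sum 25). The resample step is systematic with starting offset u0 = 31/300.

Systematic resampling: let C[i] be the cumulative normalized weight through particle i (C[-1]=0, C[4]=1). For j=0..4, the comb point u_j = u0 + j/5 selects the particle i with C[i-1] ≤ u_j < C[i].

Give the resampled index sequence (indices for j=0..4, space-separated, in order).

C = [0, 9/25, 9/25, 17/25, 1]
j=0: u_0=31/300 ∈ [0, 9/25) → index 1
j=1: u_1=91/300 ∈ [0, 9/25) → index 1
j=2: u_2=151/300 ∈ [9/25, 17/25) → index 3
j=3: u_3=211/300 ∈ [17/25, 1) → index 4
j=4: u_4=271/300 ∈ [17/25, 1) → index 4

1 1 3 4 4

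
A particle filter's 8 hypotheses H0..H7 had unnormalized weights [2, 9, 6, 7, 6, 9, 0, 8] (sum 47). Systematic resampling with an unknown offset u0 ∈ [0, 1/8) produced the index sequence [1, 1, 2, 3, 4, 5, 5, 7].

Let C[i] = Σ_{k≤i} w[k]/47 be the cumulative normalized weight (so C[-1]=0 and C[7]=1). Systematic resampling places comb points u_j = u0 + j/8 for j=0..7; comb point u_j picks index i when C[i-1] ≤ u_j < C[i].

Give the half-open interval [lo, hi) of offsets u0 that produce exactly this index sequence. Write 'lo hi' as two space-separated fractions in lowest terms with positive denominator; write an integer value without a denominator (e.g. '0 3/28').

2/47 15/188

C = [2/47, 11/47, 17/47, 24/47, 30/47, 39/47, 39/47, 1]
j=0 picked index 1: u0 ∈ [2/47, 11/47)
j=1 picked index 1: u0 ∈ [-31/376, 41/376)
j=2 picked index 2: u0 ∈ [-3/188, 21/188)
j=3 picked index 3: u0 ∈ [-5/376, 51/376)
j=4 picked index 4: u0 ∈ [1/94, 13/94)
j=5 picked index 5: u0 ∈ [5/376, 77/376)
j=6 picked index 5: u0 ∈ [-21/188, 15/188)
j=7 picked index 7: u0 ∈ [-17/376, 1/8)
intersection: [2/47, 15/188)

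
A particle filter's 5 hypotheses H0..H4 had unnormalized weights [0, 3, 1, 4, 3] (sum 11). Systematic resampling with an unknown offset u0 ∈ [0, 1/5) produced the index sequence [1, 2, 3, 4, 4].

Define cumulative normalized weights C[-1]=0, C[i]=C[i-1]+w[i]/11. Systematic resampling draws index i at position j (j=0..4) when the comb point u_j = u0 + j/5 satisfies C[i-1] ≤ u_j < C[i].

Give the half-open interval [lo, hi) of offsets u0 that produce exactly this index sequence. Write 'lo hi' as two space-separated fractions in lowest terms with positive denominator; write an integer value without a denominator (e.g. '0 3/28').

7/55 9/55

C = [0, 3/11, 4/11, 8/11, 1]
j=0 picked index 1: u0 ∈ [0, 3/11)
j=1 picked index 2: u0 ∈ [4/55, 9/55)
j=2 picked index 3: u0 ∈ [-2/55, 18/55)
j=3 picked index 4: u0 ∈ [7/55, 2/5)
j=4 picked index 4: u0 ∈ [-4/55, 1/5)
intersection: [7/55, 9/55)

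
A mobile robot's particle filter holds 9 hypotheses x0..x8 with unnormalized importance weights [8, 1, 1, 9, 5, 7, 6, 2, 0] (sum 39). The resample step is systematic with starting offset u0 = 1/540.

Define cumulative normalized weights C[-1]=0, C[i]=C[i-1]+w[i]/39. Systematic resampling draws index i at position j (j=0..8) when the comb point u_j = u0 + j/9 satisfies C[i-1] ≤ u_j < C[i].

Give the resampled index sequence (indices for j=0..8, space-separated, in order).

0 0 1 3 3 4 5 5 6

C = [8/39, 3/13, 10/39, 19/39, 8/13, 31/39, 37/39, 1, 1]
j=0: u_0=1/540 ∈ [0, 8/39) → index 0
j=1: u_1=61/540 ∈ [0, 8/39) → index 0
j=2: u_2=121/540 ∈ [8/39, 3/13) → index 1
j=3: u_3=181/540 ∈ [10/39, 19/39) → index 3
j=4: u_4=241/540 ∈ [10/39, 19/39) → index 3
j=5: u_5=301/540 ∈ [19/39, 8/13) → index 4
j=6: u_6=361/540 ∈ [8/13, 31/39) → index 5
j=7: u_7=421/540 ∈ [8/13, 31/39) → index 5
j=8: u_8=481/540 ∈ [31/39, 37/39) → index 6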